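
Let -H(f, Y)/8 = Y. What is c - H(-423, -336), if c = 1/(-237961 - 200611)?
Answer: -1178881537/438572 ≈ -2688.0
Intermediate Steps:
H(f, Y) = -8*Y
c = -1/438572 (c = 1/(-438572) = -1/438572 ≈ -2.2801e-6)
c - H(-423, -336) = -1/438572 - (-8)*(-336) = -1/438572 - 1*2688 = -1/438572 - 2688 = -1178881537/438572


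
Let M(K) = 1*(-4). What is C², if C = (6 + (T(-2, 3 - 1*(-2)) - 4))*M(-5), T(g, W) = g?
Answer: 0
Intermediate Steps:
M(K) = -4
C = 0 (C = (6 + (-2 - 4))*(-4) = (6 - 6)*(-4) = 0*(-4) = 0)
C² = 0² = 0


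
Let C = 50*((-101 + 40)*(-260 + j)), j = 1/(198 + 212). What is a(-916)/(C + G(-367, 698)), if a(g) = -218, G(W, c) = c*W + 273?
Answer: -4469/11010541 ≈ -0.00040588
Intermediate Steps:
j = 1/410 ≈ 0.0024390
G(W, c) = 273 + W*c (G(W, c) = W*c + 273 = 273 + W*c)
C = 32512695/41 (C = 50*((-101 + 40)*(-260 + 1/410)) = 50*(-61*(-106599/410)) = 50*(6502539/410) = 32512695/41 ≈ 7.9299e+5)
a(-916)/(C + G(-367, 698)) = -218/(32512695/41 + (273 - 367*698)) = -218/(32512695/41 + (273 - 256166)) = -218/(32512695/41 - 255893) = -218/22021082/41 = -218*41/22021082 = -4469/11010541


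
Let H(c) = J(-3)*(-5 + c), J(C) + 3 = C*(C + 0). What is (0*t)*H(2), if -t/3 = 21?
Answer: 0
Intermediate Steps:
t = -63 (t = -3*21 = -63)
J(C) = -3 + C**2 (J(C) = -3 + C*(C + 0) = -3 + C*C = -3 + C**2)
H(c) = -30 + 6*c (H(c) = (-3 + (-3)**2)*(-5 + c) = (-3 + 9)*(-5 + c) = 6*(-5 + c) = -30 + 6*c)
(0*t)*H(2) = (0*(-63))*(-30 + 6*2) = 0*(-30 + 12) = 0*(-18) = 0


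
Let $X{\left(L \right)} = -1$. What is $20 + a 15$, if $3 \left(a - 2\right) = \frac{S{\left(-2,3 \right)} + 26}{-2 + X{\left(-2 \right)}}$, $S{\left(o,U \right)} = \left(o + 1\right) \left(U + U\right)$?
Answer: $\frac{50}{3} \approx 16.667$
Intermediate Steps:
$S{\left(o,U \right)} = 2 U \left(1 + o\right)$ ($S{\left(o,U \right)} = \left(1 + o\right) 2 U = 2 U \left(1 + o\right)$)
$a = - \frac{2}{9}$ ($a = 2 + \frac{\left(2 \cdot 3 \left(1 - 2\right) + 26\right) \frac{1}{-2 - 1}}{3} = 2 + \frac{\left(2 \cdot 3 \left(-1\right) + 26\right) \frac{1}{-3}}{3} = 2 + \frac{\left(-6 + 26\right) \left(- \frac{1}{3}\right)}{3} = 2 + \frac{20 \left(- \frac{1}{3}\right)}{3} = 2 + \frac{1}{3} \left(- \frac{20}{3}\right) = 2 - \frac{20}{9} = - \frac{2}{9} \approx -0.22222$)
$20 + a 15 = 20 - \frac{10}{3} = \frac{50}{3}$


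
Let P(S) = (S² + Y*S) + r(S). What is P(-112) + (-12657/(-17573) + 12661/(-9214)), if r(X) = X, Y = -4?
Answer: 2085393101205/161917622 ≈ 12879.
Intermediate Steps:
P(S) = S² - 3*S (P(S) = (S² - 4*S) + S = S² - 3*S)
P(-112) + (-12657/(-17573) + 12661/(-9214)) = -112*(-3 - 112) + (-12657/(-17573) + 12661/(-9214)) = -112*(-115) + (-12657*(-1/17573) + 12661*(-1/9214)) = 12880 + (12657/17573 - 12661/9214) = 12880 - 105870155/161917622 = 2085393101205/161917622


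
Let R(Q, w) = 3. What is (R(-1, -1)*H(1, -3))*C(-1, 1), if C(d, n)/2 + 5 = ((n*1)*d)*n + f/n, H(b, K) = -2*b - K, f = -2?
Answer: -48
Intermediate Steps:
H(b, K) = -K - 2*b
C(d, n) = -10 - 4/n + 2*d*n² (C(d, n) = -10 + 2*(((n*1)*d)*n - 2/n) = -10 + 2*((n*d)*n - 2/n) = -10 + 2*((d*n)*n - 2/n) = -10 + 2*(d*n² - 2/n) = -10 + 2*(-2/n + d*n²) = -10 + (-4/n + 2*d*n²) = -10 - 4/n + 2*d*n²)
(R(-1, -1)*H(1, -3))*C(-1, 1) = (3*(-1*(-3) - 2*1))*(-10 - 4/1 + 2*(-1)*1²) = (3*(3 - 2))*(-10 - 4*1 + 2*(-1)*1) = (3*1)*(-10 - 4 - 2) = 3*(-16) = -48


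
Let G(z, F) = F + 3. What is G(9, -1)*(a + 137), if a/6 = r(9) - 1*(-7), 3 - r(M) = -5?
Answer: 454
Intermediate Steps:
r(M) = 8 (r(M) = 3 - 1*(-5) = 3 + 5 = 8)
G(z, F) = 3 + F
a = 90 (a = 6*(8 - 1*(-7)) = 6*(8 + 7) = 6*15 = 90)
G(9, -1)*(a + 137) = (3 - 1)*(90 + 137) = 2*227 = 454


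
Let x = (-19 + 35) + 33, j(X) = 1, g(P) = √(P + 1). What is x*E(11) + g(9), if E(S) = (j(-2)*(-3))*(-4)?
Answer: 588 + √10 ≈ 591.16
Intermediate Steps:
g(P) = √(1 + P)
E(S) = 12 (E(S) = (1*(-3))*(-4) = -3*(-4) = 12)
x = 49 (x = 16 + 33 = 49)
x*E(11) + g(9) = 49*12 + √(1 + 9) = 588 + √10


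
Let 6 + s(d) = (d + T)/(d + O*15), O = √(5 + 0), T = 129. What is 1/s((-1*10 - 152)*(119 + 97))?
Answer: -680745282/3406235269 - 58105*√5/3406235269 ≈ -0.19989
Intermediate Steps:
O = √5 ≈ 2.2361
s(d) = -6 + (129 + d)/(d + 15*√5) (s(d) = -6 + (d + 129)/(d + √5*15) = -6 + (129 + d)/(d + 15*√5))
1/s((-1*10 - 152)*(119 + 97)) = 1/((129 - 90*√5 - 5*(-1*10 - 152)*(119 + 97))/((-1*10 - 152)*(119 + 97) + 15*√5)) = 1/((129 - 90*√5 - 5*(-10 - 152)*216)/((-10 - 152)*216 + 15*√5)) = 1/((129 - 90*√5 - (-810)*216)/(-162*216 + 15*√5)) = 1/((129 - 90*√5 - 5*(-34992))/(-34992 + 15*√5)) = 1/((129 - 90*√5 + 174960)/(-34992 + 15*√5)) = 1/((175089 - 90*√5)/(-34992 + 15*√5)) = (-34992 + 15*√5)/(175089 - 90*√5)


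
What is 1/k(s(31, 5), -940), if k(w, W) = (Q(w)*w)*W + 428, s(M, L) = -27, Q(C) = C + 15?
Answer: -1/304132 ≈ -3.2880e-6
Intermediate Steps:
Q(C) = 15 + C
k(w, W) = 428 + W*w*(15 + w) (k(w, W) = ((15 + w)*w)*W + 428 = (w*(15 + w))*W + 428 = W*w*(15 + w) + 428 = 428 + W*w*(15 + w))
1/k(s(31, 5), -940) = 1/(428 - 940*(-27)*(15 - 27)) = 1/(428 - 940*(-27)*(-12)) = 1/(428 - 304560) = 1/(-304132) = -1/304132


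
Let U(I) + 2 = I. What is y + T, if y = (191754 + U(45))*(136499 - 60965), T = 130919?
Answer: 14487325517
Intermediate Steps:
U(I) = -2 + I
y = 14487194598 (y = (191754 + (-2 + 45))*(136499 - 60965) = (191754 + 43)*75534 = 191797*75534 = 14487194598)
y + T = 14487194598 + 130919 = 14487325517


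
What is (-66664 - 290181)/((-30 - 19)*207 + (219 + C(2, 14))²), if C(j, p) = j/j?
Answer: -356845/38257 ≈ -9.3276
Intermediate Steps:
C(j, p) = 1
(-66664 - 290181)/((-30 - 19)*207 + (219 + C(2, 14))²) = (-66664 - 290181)/((-30 - 19)*207 + (219 + 1)²) = -356845/(-49*207 + 220²) = -356845/(-10143 + 48400) = -356845/38257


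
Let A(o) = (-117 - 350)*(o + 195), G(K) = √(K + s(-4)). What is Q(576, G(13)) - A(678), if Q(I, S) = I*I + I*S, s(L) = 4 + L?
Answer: 739467 + 576*√13 ≈ 7.4154e+5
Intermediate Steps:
G(K) = √K (G(K) = √(K + (4 - 4)) = √(K + 0) = √K)
Q(I, S) = I² + I*S
A(o) = -91065 - 467*o (A(o) = -467*(195 + o) = -91065 - 467*o)
Q(576, G(13)) - A(678) = 576*(576 + √13) - (-91065 - 467*678) = (331776 + 576*√13) - (-91065 - 316626) = (331776 + 576*√13) - 1*(-407691) = (331776 + 576*√13) + 407691 = 739467 + 576*√13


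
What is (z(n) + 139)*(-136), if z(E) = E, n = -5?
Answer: -18224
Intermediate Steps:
(z(n) + 139)*(-136) = (-5 + 139)*(-136) = 134*(-136) = -18224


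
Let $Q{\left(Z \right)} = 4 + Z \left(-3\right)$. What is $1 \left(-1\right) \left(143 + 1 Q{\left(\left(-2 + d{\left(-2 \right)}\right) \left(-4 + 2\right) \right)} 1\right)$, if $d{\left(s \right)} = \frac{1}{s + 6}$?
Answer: $- \frac{273}{2} \approx -136.5$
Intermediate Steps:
$d{\left(s \right)} = \frac{1}{6 + s}$
$Q{\left(Z \right)} = 4 - 3 Z$
$1 \left(-1\right) \left(143 + 1 Q{\left(\left(-2 + d{\left(-2 \right)}\right) \left(-4 + 2\right) \right)} 1\right) = 1 \left(-1\right) \left(143 + 1 \left(4 - 3 \left(-2 + \frac{1}{6 - 2}\right) \left(-4 + 2\right)\right) 1\right) = - (143 + 1 \left(4 - 3 \left(-2 + \frac{1}{4}\right) \left(-2\right)\right) 1) = - (143 + 1 \left(4 - 3 \left(\left(- \frac{7}{4}\right) \left(-2\right)\right)\right) 1) = - (143 + 1 \left(4 - \frac{21}{2}\right) 1) = - (143 + 1 \left(- \frac{13}{2}\right) 1) = - (143 - \frac{13}{2}) = \left(-1\right) \frac{273}{2} = - \frac{273}{2}$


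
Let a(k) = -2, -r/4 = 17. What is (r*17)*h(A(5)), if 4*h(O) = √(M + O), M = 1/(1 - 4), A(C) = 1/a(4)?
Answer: -289*I*√30/6 ≈ -263.82*I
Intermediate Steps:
r = -68 (r = -4*17 = -68)
A(C) = -½ (A(C) = 1/(-2) = 1*(-½) = -½)
M = -⅓ (M = 1/(-3) = -⅓ ≈ -0.33333)
h(O) = √(-⅓ + O)/4
(r*17)*h(A(5)) = (-68*17)*(√(-3 + 9*(-½))/12) = -289*√(-3 - 9/2)/3 = -289*√(-15/2)/3 = -289*I*√30/2/3 = -289*I*√30/6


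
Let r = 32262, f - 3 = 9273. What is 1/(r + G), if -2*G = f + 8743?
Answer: 2/46505 ≈ 4.3006e-5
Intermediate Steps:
f = 9276 (f = 3 + 9273 = 9276)
G = -18019/2 (G = -(9276 + 8743)/2 = -½*18019 = -18019/2 ≈ -9009.5)
1/(r + G) = 1/(32262 - 18019/2) = 1/(46505/2) = 2/46505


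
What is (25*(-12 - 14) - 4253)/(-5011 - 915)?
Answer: 4903/5926 ≈ 0.82737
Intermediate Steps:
(25*(-12 - 14) - 4253)/(-5011 - 915) = (25*(-26) - 4253)/(-5926) = (-650 - 4253)*(-1/5926) = -4903*(-1/5926) = 4903/5926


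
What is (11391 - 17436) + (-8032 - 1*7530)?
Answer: -21607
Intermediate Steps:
(11391 - 17436) + (-8032 - 1*7530) = -6045 + (-8032 - 7530) = -6045 - 15562 = -21607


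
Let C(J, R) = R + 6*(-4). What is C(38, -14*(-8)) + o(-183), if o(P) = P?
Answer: -95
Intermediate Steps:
C(J, R) = -24 + R (C(J, R) = R - 24 = -24 + R)
C(38, -14*(-8)) + o(-183) = (-24 - 14*(-8)) - 183 = (-24 + 112) - 183 = 88 - 183 = -95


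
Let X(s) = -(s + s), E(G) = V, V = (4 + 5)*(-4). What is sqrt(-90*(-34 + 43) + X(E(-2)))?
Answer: 3*I*sqrt(82) ≈ 27.166*I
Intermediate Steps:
V = -36 (V = 9*(-4) = -36)
E(G) = -36
X(s) = -2*s
sqrt(-90*(-34 + 43) + X(E(-2))) = sqrt(-90*(-34 + 43) - 2*(-36)) = sqrt(-90*9 + 72) = sqrt(-810 + 72) = sqrt(-738) = 3*I*sqrt(82)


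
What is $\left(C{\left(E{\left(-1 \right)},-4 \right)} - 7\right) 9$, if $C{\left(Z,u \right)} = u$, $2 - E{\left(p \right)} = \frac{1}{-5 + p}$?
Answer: $-99$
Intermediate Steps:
$E{\left(p \right)} = 2 - \frac{1}{-5 + p}$
$\left(C{\left(E{\left(-1 \right)},-4 \right)} - 7\right) 9 = \left(-4 - 7\right) 9 = \left(-11\right) 9 = -99$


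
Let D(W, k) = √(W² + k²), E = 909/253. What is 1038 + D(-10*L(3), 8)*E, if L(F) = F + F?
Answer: 1038 + 3636*√229/253 ≈ 1255.5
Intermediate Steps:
L(F) = 2*F
E = 909/253 (E = 909*(1/253) = 909/253 ≈ 3.5929)
1038 + D(-10*L(3), 8)*E = 1038 + √((-20*3)² + 8²)*(909/253) = 1038 + √((-10*6)² + 64)*(909/253) = 1038 + √((-60)² + 64)*(909/253) = 1038 + √(3600 + 64)*(909/253) = 1038 + √3664*(909/253) = 1038 + (4*√229)*(909/253) = 1038 + 3636*√229/253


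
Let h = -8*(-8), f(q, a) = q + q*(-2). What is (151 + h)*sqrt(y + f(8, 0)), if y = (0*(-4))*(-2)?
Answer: 430*I*sqrt(2) ≈ 608.11*I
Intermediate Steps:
f(q, a) = -q (f(q, a) = q - 2*q = -q)
y = 0 (y = 0*(-2) = 0)
h = 64
(151 + h)*sqrt(y + f(8, 0)) = (151 + 64)*sqrt(0 - 1*8) = 215*sqrt(0 - 8) = 215*sqrt(-8) = 215*(2*I*sqrt(2)) = 430*I*sqrt(2)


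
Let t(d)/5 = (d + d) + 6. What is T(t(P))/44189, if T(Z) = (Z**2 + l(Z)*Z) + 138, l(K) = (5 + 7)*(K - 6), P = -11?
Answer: 89098/44189 ≈ 2.0163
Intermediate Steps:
t(d) = 30 + 10*d (t(d) = 5*((d + d) + 6) = 5*(2*d + 6) = 5*(6 + 2*d) = 30 + 10*d)
l(K) = -72 + 12*K (l(K) = 12*(-6 + K) = -72 + 12*K)
T(Z) = 138 + Z**2 + Z*(-72 + 12*Z) (T(Z) = (Z**2 + (-72 + 12*Z)*Z) + 138 = (Z**2 + Z*(-72 + 12*Z)) + 138 = 138 + Z**2 + Z*(-72 + 12*Z))
T(t(P))/44189 = (138 - 72*(30 + 10*(-11)) + 13*(30 + 10*(-11))**2)/44189 = (138 - 72*(30 - 110) + 13*(30 - 110)**2)*(1/44189) = (138 - 72*(-80) + 13*(-80)**2)*(1/44189) = (138 + 5760 + 13*6400)*(1/44189) = (138 + 5760 + 83200)*(1/44189) = 89098*(1/44189) = 89098/44189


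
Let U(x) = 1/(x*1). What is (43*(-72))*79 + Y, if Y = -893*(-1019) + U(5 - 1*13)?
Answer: 5323063/8 ≈ 6.6538e+5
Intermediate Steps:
U(x) = 1/x
Y = 7279735/8 (Y = -893*(-1019) + 1/(5 - 1*13) = 909967 + 1/(5 - 13) = 909967 + 1/(-8) = 909967 - ⅛ = 7279735/8 ≈ 9.0997e+5)
(43*(-72))*79 + Y = (43*(-72))*79 + 7279735/8 = -3096*79 + 7279735/8 = -244584 + 7279735/8 = 5323063/8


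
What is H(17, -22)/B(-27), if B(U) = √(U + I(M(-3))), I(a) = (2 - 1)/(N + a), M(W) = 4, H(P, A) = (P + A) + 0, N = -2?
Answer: 5*I*√106/53 ≈ 0.97129*I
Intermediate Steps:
H(P, A) = A + P (H(P, A) = (A + P) + 0 = A + P)
I(a) = 1/(-2 + a) (I(a) = (2 - 1)/(-2 + a) = 1/(-2 + a))
B(U) = √(½ + U) (B(U) = √(U + 1/(-2 + 4)) = √(U + 1/2) = √(U + ½) = √(½ + U))
H(17, -22)/B(-27) = (-22 + 17)/((√(2 + 4*(-27))/2)) = -5*2/√(2 - 108) = -5*(-I*√106/53) = -(-5)*I*√106/53 = 5*I*√106/53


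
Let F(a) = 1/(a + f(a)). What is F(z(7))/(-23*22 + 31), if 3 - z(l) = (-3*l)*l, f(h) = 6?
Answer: -1/74100 ≈ -1.3495e-5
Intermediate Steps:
z(l) = 3 + 3*l² (z(l) = 3 - (-3*l)*l = 3 - (-3)*l² = 3 + 3*l²)
F(a) = 1/(6 + a) (F(a) = 1/(a + 6) = 1/(6 + a))
F(z(7))/(-23*22 + 31) = 1/((6 + (3 + 3*7²))*(-23*22 + 31)) = 1/((6 + (3 + 3*49))*(-506 + 31)) = 1/((6 + (3 + 147))*(-475)) = -1/475/(6 + 150) = -1/475/156 = (1/156)*(-1/475) = -1/74100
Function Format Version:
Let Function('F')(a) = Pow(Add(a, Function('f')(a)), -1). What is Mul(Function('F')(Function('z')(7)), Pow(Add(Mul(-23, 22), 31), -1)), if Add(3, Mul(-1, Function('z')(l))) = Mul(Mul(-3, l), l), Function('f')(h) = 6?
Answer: Rational(-1, 74100) ≈ -1.3495e-5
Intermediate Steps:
Function('z')(l) = Add(3, Mul(3, Pow(l, 2))) (Function('z')(l) = Add(3, Mul(-1, Mul(Mul(-3, l), l))) = Add(3, Mul(-1, Mul(-3, Pow(l, 2)))) = Add(3, Mul(3, Pow(l, 2))))
Function('F')(a) = Pow(Add(6, a), -1) (Function('F')(a) = Pow(Add(a, 6), -1) = Pow(Add(6, a), -1))
Mul(Function('F')(Function('z')(7)), Pow(Add(Mul(-23, 22), 31), -1)) = Mul(Pow(Add(6, Add(3, Mul(3, Pow(7, 2)))), -1), Pow(Add(Mul(-23, 22), 31), -1)) = Mul(Pow(Add(6, Add(3, Mul(3, 49))), -1), Pow(Add(-506, 31), -1)) = Mul(Pow(Add(6, Add(3, 147)), -1), Pow(-475, -1)) = Mul(Pow(Add(6, 150), -1), Rational(-1, 475)) = Mul(Pow(156, -1), Rational(-1, 475)) = Mul(Rational(1, 156), Rational(-1, 475)) = Rational(-1, 74100)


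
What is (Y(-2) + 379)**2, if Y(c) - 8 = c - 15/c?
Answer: 616225/4 ≈ 1.5406e+5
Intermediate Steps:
Y(c) = 8 + c - 15/c (Y(c) = 8 + (c - 15/c) = 8 + c - 15/c)
(Y(-2) + 379)**2 = ((8 - 2 - 15/(-2)) + 379)**2 = ((8 - 2 - 15*(-1/2)) + 379)**2 = ((8 - 2 + 15/2) + 379)**2 = (27/2 + 379)**2 = (785/2)**2 = 616225/4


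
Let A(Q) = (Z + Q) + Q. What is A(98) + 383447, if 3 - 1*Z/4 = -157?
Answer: 384283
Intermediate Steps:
Z = 640 (Z = 12 - 4*(-157) = 12 + 628 = 640)
A(Q) = 640 + 2*Q (A(Q) = (640 + Q) + Q = 640 + 2*Q)
A(98) + 383447 = (640 + 2*98) + 383447 = (640 + 196) + 383447 = 836 + 383447 = 384283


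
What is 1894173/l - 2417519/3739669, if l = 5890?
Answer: 7069340861827/22026650410 ≈ 320.94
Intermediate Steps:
1894173/l - 2417519/3739669 = 1894173/5890 - 2417519/3739669 = 7069340861827/22026650410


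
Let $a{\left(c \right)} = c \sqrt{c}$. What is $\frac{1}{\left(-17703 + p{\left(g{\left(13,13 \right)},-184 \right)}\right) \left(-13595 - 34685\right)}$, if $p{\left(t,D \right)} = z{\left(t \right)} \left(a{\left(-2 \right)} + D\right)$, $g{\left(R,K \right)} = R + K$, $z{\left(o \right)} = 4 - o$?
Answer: $\frac{2731}{1800485733432} + \frac{11 i \sqrt{2}}{2250607166790} \approx 1.5168 \cdot 10^{-9} + 6.9121 \cdot 10^{-12} i$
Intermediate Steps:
$g{\left(R,K \right)} = K + R$
$a{\left(c \right)} = c^{\frac{3}{2}}$
$p{\left(t,D \right)} = \left(4 - t\right) \left(D - 2 i \sqrt{2}\right)$ ($p{\left(t,D \right)} = \left(4 - t\right) \left(\left(-2\right)^{\frac{3}{2}} + D\right) = \left(4 - t\right) \left(- 2 i \sqrt{2} + D\right) = \left(4 - t\right) \left(D - 2 i \sqrt{2}\right)$)
$\frac{1}{\left(-17703 + p{\left(g{\left(13,13 \right)},-184 \right)}\right) \left(-13595 - 34685\right)} = \frac{1}{\left(-17703 - \left(-4 + \left(13 + 13\right)\right) \left(-184 - 2 i \sqrt{2}\right)\right) \left(-13595 - 34685\right)} = \frac{1}{\left(-17703 - \left(-4 + 26\right) \left(-184 - 2 i \sqrt{2}\right)\right) \left(-48280\right)} = \frac{1}{\left(-17703 - 22 \left(-184 - 2 i \sqrt{2}\right)\right) \left(-48280\right)} = \frac{1}{\left(-17703 + \left(4048 + 44 i \sqrt{2}\right)\right) \left(-48280\right)} = \frac{1}{\left(-13655 + 44 i \sqrt{2}\right) \left(-48280\right)} = \frac{1}{659263400 - 2124320 i \sqrt{2}}$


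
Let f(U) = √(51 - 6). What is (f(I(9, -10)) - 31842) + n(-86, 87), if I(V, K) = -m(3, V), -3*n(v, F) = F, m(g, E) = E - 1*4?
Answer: -31871 + 3*√5 ≈ -31864.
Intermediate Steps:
m(g, E) = -4 + E (m(g, E) = E - 4 = -4 + E)
n(v, F) = -F/3
I(V, K) = 4 - V (I(V, K) = -(-4 + V) = 4 - V)
f(U) = 3*√5 (f(U) = √45 = 3*√5)
(f(I(9, -10)) - 31842) + n(-86, 87) = (3*√5 - 31842) - ⅓*87 = (-31842 + 3*√5) - 29 = -31871 + 3*√5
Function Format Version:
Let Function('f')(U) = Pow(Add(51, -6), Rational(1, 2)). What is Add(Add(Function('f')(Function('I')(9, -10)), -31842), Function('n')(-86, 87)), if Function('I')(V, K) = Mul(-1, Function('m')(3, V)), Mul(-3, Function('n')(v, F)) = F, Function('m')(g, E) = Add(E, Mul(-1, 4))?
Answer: Add(-31871, Mul(3, Pow(5, Rational(1, 2)))) ≈ -31864.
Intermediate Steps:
Function('m')(g, E) = Add(-4, E) (Function('m')(g, E) = Add(E, -4) = Add(-4, E))
Function('n')(v, F) = Mul(Rational(-1, 3), F)
Function('I')(V, K) = Add(4, Mul(-1, V)) (Function('I')(V, K) = Mul(-1, Add(-4, V)) = Add(4, Mul(-1, V)))
Function('f')(U) = Mul(3, Pow(5, Rational(1, 2))) (Function('f')(U) = Pow(45, Rational(1, 2)) = Mul(3, Pow(5, Rational(1, 2))))
Add(Add(Function('f')(Function('I')(9, -10)), -31842), Function('n')(-86, 87)) = Add(Add(Mul(3, Pow(5, Rational(1, 2))), -31842), Mul(Rational(-1, 3), 87)) = Add(Add(-31842, Mul(3, Pow(5, Rational(1, 2)))), -29) = Add(-31871, Mul(3, Pow(5, Rational(1, 2))))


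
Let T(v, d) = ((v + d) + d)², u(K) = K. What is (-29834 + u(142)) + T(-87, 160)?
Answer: 24597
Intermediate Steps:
T(v, d) = (v + 2*d)² (T(v, d) = ((d + v) + d)² = (v + 2*d)²)
(-29834 + u(142)) + T(-87, 160) = (-29834 + 142) + (-87 + 2*160)² = -29692 + (-87 + 320)² = -29692 + 233² = -29692 + 54289 = 24597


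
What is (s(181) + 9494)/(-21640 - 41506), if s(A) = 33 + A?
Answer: -4854/31573 ≈ -0.15374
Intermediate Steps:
(s(181) + 9494)/(-21640 - 41506) = ((33 + 181) + 9494)/(-21640 - 41506) = (214 + 9494)/(-63146) = 9708*(-1/63146) = -4854/31573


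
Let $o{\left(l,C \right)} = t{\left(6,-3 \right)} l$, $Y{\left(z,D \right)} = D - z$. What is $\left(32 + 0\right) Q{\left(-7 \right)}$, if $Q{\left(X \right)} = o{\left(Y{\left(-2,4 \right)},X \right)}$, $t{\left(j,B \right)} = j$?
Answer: $1152$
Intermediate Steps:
$o{\left(l,C \right)} = 6 l$
$Q{\left(X \right)} = 36$ ($Q{\left(X \right)} = 6 \left(4 - -2\right) = 6 \left(4 + 2\right) = 6 \cdot 6 = 36$)
$\left(32 + 0\right) Q{\left(-7 \right)} = \left(32 + 0\right) 36 = 32 \cdot 36 = 1152$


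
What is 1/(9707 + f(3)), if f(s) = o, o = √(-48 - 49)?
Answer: 9707/94225946 - I*√97/94225946 ≈ 0.00010302 - 1.0452e-7*I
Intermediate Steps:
o = I*√97 (o = √(-97) = I*√97 ≈ 9.8489*I)
f(s) = I*√97
1/(9707 + f(3)) = 1/(9707 + I*√97)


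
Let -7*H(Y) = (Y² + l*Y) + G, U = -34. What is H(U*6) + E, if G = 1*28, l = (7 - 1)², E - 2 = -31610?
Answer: -36508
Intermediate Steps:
E = -31608 (E = 2 - 31610 = -31608)
l = 36 (l = 6² = 36)
G = 28
H(Y) = -4 - 36*Y/7 - Y²/7 (H(Y) = -((Y² + 36*Y) + 28)/7 = -(28 + Y² + 36*Y)/7 = -4 - 36*Y/7 - Y²/7)
H(U*6) + E = (-4 - (-1224)*6/7 - (-34*6)²/7) - 31608 = (-4 - 36/7*(-204) - ⅐*(-204)²) - 31608 = (-4 + 7344/7 - ⅐*41616) - 31608 = (-4 + 7344/7 - 41616/7) - 31608 = -4900 - 31608 = -36508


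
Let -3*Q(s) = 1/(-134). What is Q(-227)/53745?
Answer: 1/21605490 ≈ 4.6285e-8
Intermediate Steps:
Q(s) = 1/402 (Q(s) = -⅓/(-134) = -⅓*(-1/134) = 1/402)
Q(-227)/53745 = (1/402)/53745 = (1/402)*(1/53745) = 1/21605490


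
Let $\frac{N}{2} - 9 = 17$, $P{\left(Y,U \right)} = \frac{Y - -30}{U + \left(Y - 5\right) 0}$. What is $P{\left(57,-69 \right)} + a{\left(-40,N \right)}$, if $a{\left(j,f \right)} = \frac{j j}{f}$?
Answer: $\frac{8823}{299} \approx 29.508$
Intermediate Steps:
$P{\left(Y,U \right)} = \frac{30 + Y}{U}$ ($P{\left(Y,U \right)} = \frac{Y + 30}{U + \left(-5 + Y\right) 0} = \frac{30 + Y}{U + 0} = \frac{30 + Y}{U}$)
$N = 52$ ($N = 18 + 2 \cdot 17 = 18 + 34 = 52$)
$a{\left(j,f \right)} = \frac{j^{2}}{f}$
$P{\left(57,-69 \right)} + a{\left(-40,N \right)} = \frac{30 + 57}{-69} + \frac{\left(-40\right)^{2}}{52} = \left(- \frac{1}{69}\right) 87 + \frac{1}{52} \cdot 1600 = - \frac{29}{23} + \frac{400}{13} = \frac{8823}{299}$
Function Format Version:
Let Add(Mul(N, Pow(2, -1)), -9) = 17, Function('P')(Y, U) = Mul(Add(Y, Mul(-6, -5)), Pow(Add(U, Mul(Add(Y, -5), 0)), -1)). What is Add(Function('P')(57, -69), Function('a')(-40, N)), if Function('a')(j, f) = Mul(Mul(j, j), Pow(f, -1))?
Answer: Rational(8823, 299) ≈ 29.508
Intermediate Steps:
Function('P')(Y, U) = Mul(Pow(U, -1), Add(30, Y)) (Function('P')(Y, U) = Mul(Add(Y, 30), Pow(Add(U, Mul(Add(-5, Y), 0)), -1)) = Mul(Add(30, Y), Pow(Add(U, 0), -1)) = Mul(Add(30, Y), Pow(U, -1)) = Mul(Pow(U, -1), Add(30, Y)))
N = 52 (N = Add(18, Mul(2, 17)) = Add(18, 34) = 52)
Function('a')(j, f) = Mul(Pow(f, -1), Pow(j, 2)) (Function('a')(j, f) = Mul(Pow(j, 2), Pow(f, -1)) = Mul(Pow(f, -1), Pow(j, 2)))
Add(Function('P')(57, -69), Function('a')(-40, N)) = Add(Mul(Pow(-69, -1), Add(30, 57)), Mul(Pow(52, -1), Pow(-40, 2))) = Add(Mul(Rational(-1, 69), 87), Mul(Rational(1, 52), 1600)) = Add(Rational(-29, 23), Rational(400, 13)) = Rational(8823, 299)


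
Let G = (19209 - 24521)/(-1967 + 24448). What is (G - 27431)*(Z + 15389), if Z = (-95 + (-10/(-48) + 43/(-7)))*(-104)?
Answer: -111744765693010/157367 ≈ -7.1009e+8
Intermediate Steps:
G = -5312/22481 ≈ -0.23629
Z = 220441/21 (Z = (-95 + (-10*(-1/48) + 43*(-1/7)))*(-104) = (-95 + (5/24 - 43/7))*(-104) = (-95 - 997/168)*(-104) = -16957/168*(-104) = 220441/21 ≈ 10497.)
(G - 27431)*(Z + 15389) = (-5312/22481 - 27431)*(220441/21 + 15389) = -616681623/22481*543610/21 = -111744765693010/157367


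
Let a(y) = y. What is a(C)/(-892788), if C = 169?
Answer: -13/68676 ≈ -0.00018929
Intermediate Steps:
a(C)/(-892788) = 169/(-892788) = 169*(-1/892788) = -13/68676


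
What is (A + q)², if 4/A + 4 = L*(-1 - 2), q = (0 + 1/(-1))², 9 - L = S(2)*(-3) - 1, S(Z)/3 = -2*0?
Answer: 225/289 ≈ 0.77855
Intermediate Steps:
S(Z) = 0 (S(Z) = 3*(-2*0) = 3*0 = 0)
L = 10 (L = 9 - (0*(-3) - 1) = 9 - (0 - 1) = 9 - 1*(-1) = 9 + 1 = 10)
q = 1 (q = (0 - 1)² = (-1)² = 1)
A = -2/17 (A = 4/(-4 + 10*(-1 - 2)) = 4/(-4 + 10*(-3)) = 4/(-4 - 30) = 4/(-34) = 4*(-1/34) = -2/17 ≈ -0.11765)
(A + q)² = (-2/17 + 1)² = (15/17)² = 225/289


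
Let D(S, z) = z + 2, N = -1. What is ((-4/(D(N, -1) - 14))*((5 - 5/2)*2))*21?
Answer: 420/13 ≈ 32.308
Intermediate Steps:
D(S, z) = 2 + z
((-4/(D(N, -1) - 14))*((5 - 5/2)*2))*21 = ((-4/((2 - 1) - 14))*((5 - 5/2)*2))*21 = ((-4/(1 - 14))*((5 - 5*½)*2))*21 = ((-4/(-13))*((5 - 5/2)*2))*21 = ((-1/13*(-4))*((5/2)*2))*21 = ((4/13)*5)*21 = (20/13)*21 = 420/13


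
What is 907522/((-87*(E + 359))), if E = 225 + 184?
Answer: -453761/33408 ≈ -13.582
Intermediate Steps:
E = 409
907522/((-87*(E + 359))) = 907522/((-87*(409 + 359))) = 907522/((-87*768)) = 907522/(-66816) = 907522*(-1/66816) = -453761/33408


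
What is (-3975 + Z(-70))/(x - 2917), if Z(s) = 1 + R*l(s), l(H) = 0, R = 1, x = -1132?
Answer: 3974/4049 ≈ 0.98148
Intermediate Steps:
Z(s) = 1 (Z(s) = 1 + 1*0 = 1 + 0 = 1)
(-3975 + Z(-70))/(x - 2917) = (-3975 + 1)/(-1132 - 2917) = -3974/(-4049) = -3974*(-1/4049) = 3974/4049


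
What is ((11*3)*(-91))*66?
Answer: -198198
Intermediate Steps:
((11*3)*(-91))*66 = (33*(-91))*66 = -3003*66 = -198198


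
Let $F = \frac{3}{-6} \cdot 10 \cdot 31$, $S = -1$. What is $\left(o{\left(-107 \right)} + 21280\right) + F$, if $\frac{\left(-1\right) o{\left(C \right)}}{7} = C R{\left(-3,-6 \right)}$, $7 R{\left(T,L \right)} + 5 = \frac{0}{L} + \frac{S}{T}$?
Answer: $\frac{61877}{3} \approx 20626.0$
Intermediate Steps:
$F = -155$ ($F = 3 \left(- \frac{1}{6}\right) 10 \cdot 31 = \left(- \frac{1}{2}\right) 10 \cdot 31 = \left(-5\right) 31 = -155$)
$R{\left(T,L \right)} = - \frac{5}{7} - \frac{1}{7 T}$ ($R{\left(T,L \right)} = - \frac{5}{7} + \frac{\frac{0}{L} - \frac{1}{T}}{7} = - \frac{5}{7} + \frac{0 - \frac{1}{T}}{7} = - \frac{5}{7} + \frac{\left(-1\right) \frac{1}{T}}{7} = - \frac{5}{7} - \frac{1}{7 T}$)
$o{\left(C \right)} = \frac{14 C}{3}$ ($o{\left(C \right)} = - 7 C \frac{-1 - -15}{7 \left(-3\right)} = - 7 C \frac{1}{7} \left(- \frac{1}{3}\right) \left(-1 + 15\right) = - 7 C \frac{1}{7} \left(- \frac{1}{3}\right) 14 = - 7 C \left(- \frac{2}{3}\right) = - 7 \left(- \frac{2 C}{3}\right) = \frac{14 C}{3}$)
$\left(o{\left(-107 \right)} + 21280\right) + F = \left(\frac{14}{3} \left(-107\right) + 21280\right) - 155 = \left(- \frac{1498}{3} + 21280\right) - 155 = \frac{62342}{3} - 155 = \frac{61877}{3}$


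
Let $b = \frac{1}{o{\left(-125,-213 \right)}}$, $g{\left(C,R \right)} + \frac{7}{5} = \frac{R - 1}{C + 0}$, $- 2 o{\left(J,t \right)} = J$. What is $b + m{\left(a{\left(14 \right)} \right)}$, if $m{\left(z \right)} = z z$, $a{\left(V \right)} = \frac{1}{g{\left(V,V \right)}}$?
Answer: $\frac{614678}{136125} \approx 4.5155$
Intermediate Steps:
$o{\left(J,t \right)} = - \frac{J}{2}$
$g{\left(C,R \right)} = - \frac{7}{5} + \frac{-1 + R}{C}$ ($g{\left(C,R \right)} = - \frac{7}{5} + \frac{R - 1}{C + 0} = - \frac{7}{5} + \frac{-1 + R}{C}$)
$a{\left(V \right)} = \frac{V}{-1 - \frac{2 V}{5}}$ ($a{\left(V \right)} = \frac{1}{\frac{1}{V} \left(-1 + V - \frac{7 V}{5}\right)} = \frac{1}{\frac{1}{V} \left(-1 - \frac{2 V}{5}\right)} = \frac{V}{-1 - \frac{2 V}{5}}$)
$b = \frac{2}{125}$ ($b = \frac{1}{\left(- \frac{1}{2}\right) \left(-125\right)} = \frac{1}{\frac{125}{2}} = \frac{2}{125} \approx 0.016$)
$m{\left(z \right)} = z^{2}$
$b + m{\left(a{\left(14 \right)} \right)} = \frac{2}{125} + \left(\left(-5\right) 14 \frac{1}{5 + 2 \cdot 14}\right)^{2} = \frac{2}{125} + \left(\left(-5\right) 14 \frac{1}{5 + 28}\right)^{2} = \frac{2}{125} + \left(\left(-5\right) 14 \cdot \frac{1}{33}\right)^{2} = \frac{2}{125} + \left(- \frac{70}{33}\right)^{2} = \frac{2}{125} + \frac{4900}{1089} = \frac{614678}{136125}$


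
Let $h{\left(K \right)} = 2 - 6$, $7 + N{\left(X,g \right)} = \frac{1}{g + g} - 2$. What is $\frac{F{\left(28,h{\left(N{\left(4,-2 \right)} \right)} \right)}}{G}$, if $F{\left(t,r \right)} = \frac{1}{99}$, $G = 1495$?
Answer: $\frac{1}{148005} \approx 6.7565 \cdot 10^{-6}$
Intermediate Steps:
$N{\left(X,g \right)} = -9 + \frac{1}{2 g}$ ($N{\left(X,g \right)} = -7 + \left(\frac{1}{g + g} - 2\right) = -7 - \left(2 - \frac{1}{2 g}\right) = -9 + \frac{1}{2 g}$)
$h{\left(K \right)} = -4$ ($h{\left(K \right)} = 2 - 6 = -4$)
$F{\left(t,r \right)} = \frac{1}{99}$
$\frac{F{\left(28,h{\left(N{\left(4,-2 \right)} \right)} \right)}}{G} = \frac{1}{99 \cdot 1495} = \frac{1}{99} \cdot \frac{1}{1495} = \frac{1}{148005}$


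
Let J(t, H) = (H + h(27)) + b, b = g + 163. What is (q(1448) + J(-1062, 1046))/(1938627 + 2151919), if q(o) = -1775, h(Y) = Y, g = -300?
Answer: -839/4090546 ≈ -0.00020511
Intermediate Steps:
b = -137 (b = -300 + 163 = -137)
J(t, H) = -110 + H (J(t, H) = (H + 27) - 137 = (27 + H) - 137 = -110 + H)
(q(1448) + J(-1062, 1046))/(1938627 + 2151919) = (-1775 + (-110 + 1046))/(1938627 + 2151919) = (-1775 + 936)/4090546 = -839*1/4090546 = -839/4090546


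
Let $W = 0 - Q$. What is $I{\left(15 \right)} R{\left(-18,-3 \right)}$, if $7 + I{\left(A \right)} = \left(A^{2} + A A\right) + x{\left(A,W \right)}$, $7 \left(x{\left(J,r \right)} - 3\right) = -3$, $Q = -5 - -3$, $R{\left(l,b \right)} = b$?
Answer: $- \frac{9357}{7} \approx -1336.7$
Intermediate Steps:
$Q = -2$ ($Q = -5 + 3 = -2$)
$W = 2$ ($W = 0 - -2 = 0 + 2 = 2$)
$x{\left(J,r \right)} = \frac{18}{7}$ ($x{\left(J,r \right)} = 3 + \frac{1}{7} \left(-3\right) = 3 - \frac{3}{7} = \frac{18}{7}$)
$I{\left(A \right)} = - \frac{31}{7} + 2 A^{2}$ ($I{\left(A \right)} = -7 + \left(\left(A^{2} + A A\right) + \frac{18}{7}\right) = -7 + \left(\left(A^{2} + A^{2}\right) + \frac{18}{7}\right) = -7 + \left(2 A^{2} + \frac{18}{7}\right) = -7 + \left(\frac{18}{7} + 2 A^{2}\right) = - \frac{31}{7} + 2 A^{2}$)
$I{\left(15 \right)} R{\left(-18,-3 \right)} = \left(- \frac{31}{7} + 2 \cdot 15^{2}\right) \left(-3\right) = \left(- \frac{31}{7} + 2 \cdot 225\right) \left(-3\right) = \left(- \frac{31}{7} + 450\right) \left(-3\right) = \frac{3119}{7} \left(-3\right) = - \frac{9357}{7}$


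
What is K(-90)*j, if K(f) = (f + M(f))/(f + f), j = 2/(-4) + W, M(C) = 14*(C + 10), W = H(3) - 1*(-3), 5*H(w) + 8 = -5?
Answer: -121/180 ≈ -0.67222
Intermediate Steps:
H(w) = -13/5 (H(w) = -8/5 + (1/5)*(-5) = -8/5 - 1 = -13/5)
W = 2/5 (W = -13/5 - 1*(-3) = -13/5 + 3 = 2/5 ≈ 0.40000)
M(C) = 140 + 14*C (M(C) = 14*(10 + C) = 140 + 14*C)
j = -1/10 (j = 2/(-4) + 2/5 = 2*(-1/4) + 2/5 = -1/2 + 2/5 = -1/10 ≈ -0.10000)
K(f) = (140 + 15*f)/(2*f) (K(f) = (f + (140 + 14*f))/(f + f) = (140 + 15*f)/((2*f)) = (140 + 15*f)*(1/(2*f)) = (140 + 15*f)/(2*f))
K(-90)*j = (15/2 + 70/(-90))*(-1/10) = (15/2 + 70*(-1/90))*(-1/10) = (15/2 - 7/9)*(-1/10) = (121/18)*(-1/10) = -121/180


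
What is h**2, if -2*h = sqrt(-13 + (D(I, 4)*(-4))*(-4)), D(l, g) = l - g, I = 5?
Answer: 3/4 ≈ 0.75000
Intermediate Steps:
h = -sqrt(3)/2 (h = -sqrt(-13 + ((5 - 1*4)*(-4))*(-4))/2 = -sqrt(-13 + ((5 - 4)*(-4))*(-4))/2 = -sqrt(-13 + (1*(-4))*(-4))/2 = -sqrt(-13 - 4*(-4))/2 = -sqrt(-13 + 16)/2 = -sqrt(3)/2 ≈ -0.86602)
h**2 = (-sqrt(3)/2)**2 = 3/4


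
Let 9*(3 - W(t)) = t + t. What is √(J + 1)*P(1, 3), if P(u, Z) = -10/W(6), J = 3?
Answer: -12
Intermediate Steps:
W(t) = 3 - 2*t/9 (W(t) = 3 - (t + t)/9 = 3 - 2*t/9)
P(u, Z) = -6 (P(u, Z) = -10/(3 - 2/9*6) = -10/(3 - 4/3) = -10/5/3 = -10*⅗ = -6)
√(J + 1)*P(1, 3) = √(3 + 1)*(-6) = √4*(-6) = 2*(-6) = -12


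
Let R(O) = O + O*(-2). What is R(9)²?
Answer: 81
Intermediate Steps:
R(O) = -O (R(O) = O - 2*O = -O)
R(9)² = (-1*9)² = (-9)² = 81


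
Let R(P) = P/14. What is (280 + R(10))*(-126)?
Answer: -35370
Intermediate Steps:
R(P) = P/14 (R(P) = P*(1/14) = P/14)
(280 + R(10))*(-126) = (280 + (1/14)*10)*(-126) = (280 + 5/7)*(-126) = (1965/7)*(-126) = -35370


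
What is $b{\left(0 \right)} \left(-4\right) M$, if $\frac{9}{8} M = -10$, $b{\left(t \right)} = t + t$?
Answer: $0$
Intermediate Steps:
$b{\left(t \right)} = 2 t$
$M = - \frac{80}{9}$ ($M = \frac{8}{9} \left(-10\right) = - \frac{80}{9} \approx -8.8889$)
$b{\left(0 \right)} \left(-4\right) M = 2 \cdot 0 \left(-4\right) \left(- \frac{80}{9}\right) = 0 \left(-4\right) \left(- \frac{80}{9}\right) = 0 \left(- \frac{80}{9}\right) = 0$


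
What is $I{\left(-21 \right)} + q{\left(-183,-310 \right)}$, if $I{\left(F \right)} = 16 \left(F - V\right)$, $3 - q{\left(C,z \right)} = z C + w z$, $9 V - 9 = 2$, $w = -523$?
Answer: $- \frac{1972913}{9} \approx -2.1921 \cdot 10^{5}$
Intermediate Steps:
$V = \frac{11}{9}$ ($V = 1 + \frac{1}{9} \cdot 2 = 1 + \frac{2}{9} = \frac{11}{9} \approx 1.2222$)
$q{\left(C,z \right)} = 3 + 523 z - C z$ ($q{\left(C,z \right)} = 3 - \left(z C - 523 z\right) = 3 - \left(C z - 523 z\right) = 3 - \left(- 523 z + C z\right) = 3 + 523 z - C z$)
$I{\left(F \right)} = - \frac{176}{9} + 16 F$ ($I{\left(F \right)} = 16 \left(F - \frac{11}{9}\right) = 16 \left(- \frac{11}{9} + F\right) = - \frac{176}{9} + 16 F$)
$I{\left(-21 \right)} + q{\left(-183,-310 \right)} = \left(- \frac{176}{9} + 16 \left(-21\right)\right) + \left(3 + 523 \left(-310\right) - \left(-183\right) \left(-310\right)\right) = \left(- \frac{176}{9} - 336\right) - 218857 = - \frac{3200}{9} - 218857 = - \frac{1972913}{9}$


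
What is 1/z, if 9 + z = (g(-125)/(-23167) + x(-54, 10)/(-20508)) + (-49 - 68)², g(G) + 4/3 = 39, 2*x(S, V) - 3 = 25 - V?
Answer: 475108836/6499487895509 ≈ 7.3099e-5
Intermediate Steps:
x(S, V) = 14 - V/2 (x(S, V) = 3/2 + (25 - V)/2 = 3/2 + (25/2 - V/2) = 14 - V/2)
g(G) = 113/3 (g(G) = -4/3 + 39 = 113/3)
z = 6499487895509/475108836 (z = -9 + (((113/3)/(-23167) + (14 - ½*10)/(-20508)) + (-49 - 68)²) = -9 + (((113/3)*(-1/23167) + (14 - 5)*(-1/20508)) + (-117)²) = -9 + ((-113/69501 + 9*(-1/20508)) + 13689) = -9 + ((-113/69501 - 3/6836) + 13689) = -9 + (-980971/475108836 + 13689) = -9 + 6503763875033/475108836 = 6499487895509/475108836 ≈ 13680.)
1/z = 1/(6499487895509/475108836) = 475108836/6499487895509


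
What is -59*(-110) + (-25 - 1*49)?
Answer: 6416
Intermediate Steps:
-59*(-110) + (-25 - 1*49) = 6490 + (-25 - 49) = 6490 - 74 = 6416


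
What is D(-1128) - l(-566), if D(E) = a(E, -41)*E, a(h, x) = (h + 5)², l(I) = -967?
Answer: -1422552545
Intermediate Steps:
a(h, x) = (5 + h)²
D(E) = E*(5 + E)² (D(E) = (5 + E)²*E = E*(5 + E)²)
D(-1128) - l(-566) = -1128*(5 - 1128)² - 1*(-967) = -1128*(-1123)² + 967 = -1128*1261129 + 967 = -1422553512 + 967 = -1422552545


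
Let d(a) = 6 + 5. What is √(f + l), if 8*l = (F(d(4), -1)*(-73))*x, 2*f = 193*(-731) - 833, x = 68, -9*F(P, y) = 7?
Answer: I*√2537114/6 ≈ 265.47*I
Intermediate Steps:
d(a) = 11
F(P, y) = -7/9 (F(P, y) = -⅑*7 = -7/9)
f = -70958 (f = (193*(-731) - 833)/2 = (-141083 - 833)/2 = (½)*(-141916) = -70958)
l = 8687/18 (l = (-7/9*(-73)*68)/8 = ((511/9)*68)/8 = (⅛)*(34748/9) = 8687/18 ≈ 482.61)
√(f + l) = √(-70958 + 8687/18) = √(-1268557/18) = I*√2537114/6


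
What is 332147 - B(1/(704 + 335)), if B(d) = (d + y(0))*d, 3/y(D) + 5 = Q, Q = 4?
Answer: 358559664703/1079521 ≈ 3.3215e+5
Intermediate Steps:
y(D) = -3 (y(D) = 3/(-5 + 4) = 3/(-1) = 3*(-1) = -3)
B(d) = d*(-3 + d) (B(d) = (d - 3)*d = (-3 + d)*d = d*(-3 + d))
332147 - B(1/(704 + 335)) = 332147 - (-3 + 1/(704 + 335))/(704 + 335) = 332147 - (-3 + 1/1039)/1039 = 332147 - (-3116)/(1039*1039) = 332147 - 1*(-3116/1079521) = 332147 + 3116/1079521 = 358559664703/1079521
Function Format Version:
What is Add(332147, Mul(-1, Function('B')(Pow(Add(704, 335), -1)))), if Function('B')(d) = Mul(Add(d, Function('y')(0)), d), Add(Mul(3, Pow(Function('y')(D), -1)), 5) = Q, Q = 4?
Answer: Rational(358559664703, 1079521) ≈ 3.3215e+5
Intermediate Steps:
Function('y')(D) = -3 (Function('y')(D) = Mul(3, Pow(Add(-5, 4), -1)) = Mul(3, Pow(-1, -1)) = Mul(3, -1) = -3)
Function('B')(d) = Mul(d, Add(-3, d)) (Function('B')(d) = Mul(Add(d, -3), d) = Mul(Add(-3, d), d) = Mul(d, Add(-3, d)))
Add(332147, Mul(-1, Function('B')(Pow(Add(704, 335), -1)))) = Add(332147, Mul(-1, Mul(Pow(Add(704, 335), -1), Add(-3, Pow(Add(704, 335), -1))))) = Add(332147, Mul(-1, Mul(Pow(1039, -1), Add(-3, Pow(1039, -1))))) = Add(332147, Mul(-1, Mul(Rational(1, 1039), Add(-3, Rational(1, 1039))))) = Add(332147, Mul(-1, Mul(Rational(1, 1039), Rational(-3116, 1039)))) = Add(332147, Mul(-1, Rational(-3116, 1079521))) = Add(332147, Rational(3116, 1079521)) = Rational(358559664703, 1079521)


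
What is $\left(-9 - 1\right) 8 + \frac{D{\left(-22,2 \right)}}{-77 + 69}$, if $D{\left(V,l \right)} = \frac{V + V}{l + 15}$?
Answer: $- \frac{2709}{34} \approx -79.677$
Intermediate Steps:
$D{\left(V,l \right)} = \frac{2 V}{15 + l}$
$\left(-9 - 1\right) 8 + \frac{D{\left(-22,2 \right)}}{-77 + 69} = \left(-9 - 1\right) 8 + \frac{2 \left(-22\right) \frac{1}{15 + 2}}{-77 + 69} = \left(-10\right) 8 + \frac{2 \left(-22\right) \frac{1}{17}}{-8} = -80 - \frac{2 \left(-22\right) \frac{1}{17}}{8} = -80 - - \frac{11}{34} = -80 + \frac{11}{34} = - \frac{2709}{34}$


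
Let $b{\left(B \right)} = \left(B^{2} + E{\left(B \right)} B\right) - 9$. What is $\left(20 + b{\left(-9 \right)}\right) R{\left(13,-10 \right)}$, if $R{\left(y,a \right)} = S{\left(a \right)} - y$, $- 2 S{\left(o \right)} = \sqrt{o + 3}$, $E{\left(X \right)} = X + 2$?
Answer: $-2015 - \frac{155 i \sqrt{7}}{2} \approx -2015.0 - 205.05 i$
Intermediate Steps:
$E{\left(X \right)} = 2 + X$
$S{\left(o \right)} = - \frac{\sqrt{3 + o}}{2}$ ($S{\left(o \right)} = - \frac{\sqrt{o + 3}}{2} = - \frac{\sqrt{3 + o}}{2}$)
$b{\left(B \right)} = -9 + B^{2} + B \left(2 + B\right)$ ($b{\left(B \right)} = \left(B^{2} + \left(2 + B\right) B\right) - 9 = \left(B^{2} + B \left(2 + B\right)\right) - 9 = -9 + B^{2} + B \left(2 + B\right)$)
$R{\left(y,a \right)} = - y - \frac{\sqrt{3 + a}}{2}$ ($R{\left(y,a \right)} = - \frac{\sqrt{3 + a}}{2} - y = - y - \frac{\sqrt{3 + a}}{2}$)
$\left(20 + b{\left(-9 \right)}\right) R{\left(13,-10 \right)} = \left(20 - \left(9 - 81 + 9 \left(2 - 9\right)\right)\right) \left(\left(-1\right) 13 - \frac{\sqrt{3 - 10}}{2}\right) = \left(20 - -135\right) \left(-13 - \frac{\sqrt{-7}}{2}\right) = \left(20 + \left(-9 + 81 + 63\right)\right) \left(-13 - \frac{i \sqrt{7}}{2}\right) = \left(20 + 135\right) \left(-13 - \frac{i \sqrt{7}}{2}\right) = 155 \left(-13 - \frac{i \sqrt{7}}{2}\right) = -2015 - \frac{155 i \sqrt{7}}{2}$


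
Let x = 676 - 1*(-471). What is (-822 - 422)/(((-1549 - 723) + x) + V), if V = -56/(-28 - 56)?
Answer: 3732/3373 ≈ 1.1064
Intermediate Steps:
x = 1147 (x = 676 + 471 = 1147)
V = ⅔ (V = -56/(-84) = -1/84*(-56) = ⅔ ≈ 0.66667)
(-822 - 422)/(((-1549 - 723) + x) + V) = (-822 - 422)/(((-1549 - 723) + 1147) + ⅔) = -1244/((-2272 + 1147) + ⅔) = -1244/(-1125 + ⅔) = -1244/(-3373/3) = -1244*(-3/3373) = 3732/3373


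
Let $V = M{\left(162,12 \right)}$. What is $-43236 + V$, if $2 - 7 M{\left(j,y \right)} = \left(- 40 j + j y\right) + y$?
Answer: $- \frac{298126}{7} \approx -42589.0$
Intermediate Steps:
$M{\left(j,y \right)} = \frac{2}{7} - \frac{y}{7} + \frac{40 j}{7} - \frac{j y}{7}$ ($M{\left(j,y \right)} = \frac{2}{7} - \frac{\left(- 40 j + j y\right) + y}{7} = \frac{2}{7} - \frac{y - 40 j + j y}{7} = \frac{2}{7} - \left(- \frac{40 j}{7} + \frac{y}{7} + \frac{j y}{7}\right) = \frac{2}{7} - \frac{y}{7} + \frac{40 j}{7} - \frac{j y}{7}$)
$V = \frac{4526}{7}$ ($V = \frac{2}{7} - \frac{12}{7} + \frac{40}{7} \cdot 162 - \frac{162}{7} \cdot 12 = \frac{2}{7} - \frac{12}{7} + \frac{6480}{7} - \frac{1944}{7} = \frac{4526}{7} \approx 646.57$)
$-43236 + V = -43236 + \frac{4526}{7} = - \frac{298126}{7}$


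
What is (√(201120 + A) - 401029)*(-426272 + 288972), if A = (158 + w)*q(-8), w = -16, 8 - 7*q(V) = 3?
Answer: 55061281700 - 686500*√394394/7 ≈ 5.5000e+10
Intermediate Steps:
q(V) = 5/7 (q(V) = 8/7 - ⅐*3 = 8/7 - 3/7 = 5/7)
A = 710/7 (A = (158 - 16)*(5/7) = 142*(5/7) = 710/7 ≈ 101.43)
(√(201120 + A) - 401029)*(-426272 + 288972) = (√(201120 + 710/7) - 401029)*(-426272 + 288972) = (√(1408550/7) - 401029)*(-137300) = (5*√394394/7 - 401029)*(-137300) = (-401029 + 5*√394394/7)*(-137300) = 55061281700 - 686500*√394394/7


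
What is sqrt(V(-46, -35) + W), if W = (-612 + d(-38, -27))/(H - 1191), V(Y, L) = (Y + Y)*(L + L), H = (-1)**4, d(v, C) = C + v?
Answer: sqrt(9120489630)/1190 ≈ 80.253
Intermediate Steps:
H = 1
V(Y, L) = 4*L*Y (V(Y, L) = (2*Y)*(2*L) = 4*L*Y)
W = 677/1190 (W = (-612 + (-27 - 38))/(1 - 1191) = (-612 - 65)/(-1190) = -677*(-1/1190) = 677/1190 ≈ 0.56891)
sqrt(V(-46, -35) + W) = sqrt(4*(-35)*(-46) + 677/1190) = sqrt(6440 + 677/1190) = sqrt(7664277/1190) = sqrt(9120489630)/1190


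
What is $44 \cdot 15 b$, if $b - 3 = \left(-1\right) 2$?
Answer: $660$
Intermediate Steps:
$b = 1$ ($b = 3 - 2 = 1$)
$44 \cdot 15 b = 44 \cdot 15 \cdot 1 = 660 \cdot 1 = 660$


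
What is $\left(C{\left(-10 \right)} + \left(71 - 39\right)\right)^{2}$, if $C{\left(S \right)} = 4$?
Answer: $1296$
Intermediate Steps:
$\left(C{\left(-10 \right)} + \left(71 - 39\right)\right)^{2} = \left(4 + \left(71 - 39\right)\right)^{2} = \left(4 + 32\right)^{2} = 36^{2} = 1296$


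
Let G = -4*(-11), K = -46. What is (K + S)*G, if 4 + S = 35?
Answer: -660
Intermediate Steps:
S = 31 (S = -4 + 35 = 31)
G = 44
(K + S)*G = (-46 + 31)*44 = -15*44 = -660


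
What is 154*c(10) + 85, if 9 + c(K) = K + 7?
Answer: 1317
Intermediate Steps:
c(K) = -2 + K (c(K) = -9 + (K + 7) = -9 + (7 + K) = -2 + K)
154*c(10) + 85 = 154*(-2 + 10) + 85 = 154*8 + 85 = 1232 + 85 = 1317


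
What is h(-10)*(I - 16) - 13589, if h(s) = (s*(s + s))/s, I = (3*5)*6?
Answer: -15069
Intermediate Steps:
I = 90 (I = 15*6 = 90)
h(s) = 2*s (h(s) = (s*(2*s))/s = (2*s**2)/s = 2*s)
h(-10)*(I - 16) - 13589 = (2*(-10))*(90 - 16) - 13589 = -20*74 - 13589 = -1480 - 13589 = -15069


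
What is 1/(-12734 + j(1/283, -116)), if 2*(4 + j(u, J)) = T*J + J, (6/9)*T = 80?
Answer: -1/19756 ≈ -5.0618e-5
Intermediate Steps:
T = 120 (T = (3/2)*80 = 120)
j(u, J) = -4 + 121*J/2 (j(u, J) = -4 + (120*J + J)/2 = -4 + (121*J)/2 = -4 + 121*J/2)
1/(-12734 + j(1/283, -116)) = 1/(-12734 + (-4 + (121/2)*(-116))) = 1/(-12734 + (-4 - 7018)) = 1/(-12734 - 7022) = 1/(-19756) = -1/19756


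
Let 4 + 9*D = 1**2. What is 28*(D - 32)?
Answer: -2716/3 ≈ -905.33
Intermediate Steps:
D = -1/3 (D = -4/9 + (1/9)*1**2 = -4/9 + (1/9)*1 = -4/9 + 1/9 = -1/3 ≈ -0.33333)
28*(D - 32) = 28*(-1/3 - 32) = 28*(-97/3) = -2716/3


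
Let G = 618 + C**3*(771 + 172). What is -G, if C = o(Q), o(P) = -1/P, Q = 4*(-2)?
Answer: -317359/512 ≈ -619.84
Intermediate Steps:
Q = -8
C = 1/8 (C = -1/(-8) = -1*(-1/8) = 1/8 ≈ 0.12500)
G = 317359/512 (G = 618 + (1/8)**3*(771 + 172) = 618 + (1/512)*943 = 618 + 943/512 = 317359/512 ≈ 619.84)
-G = -1*317359/512 = -317359/512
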